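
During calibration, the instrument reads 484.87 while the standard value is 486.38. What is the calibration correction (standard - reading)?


Correction = standard - reading
= 486.38 - 484.87
= 1.5100

1.5100


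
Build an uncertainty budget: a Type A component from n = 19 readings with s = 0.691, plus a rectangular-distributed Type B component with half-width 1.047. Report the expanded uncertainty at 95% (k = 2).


u_A = s / sqrt(n) = 0.691 / sqrt(19) = 0.15852627
u_B = half_width / sqrt(3) = 1.047 / sqrt(3) = 0.60448573
uc = sqrt(u_A^2 + u_B^2) = sqrt(0.15852627^2 + 0.60448573^2) = 0.62492686
U = k * uc = 2 * 0.62492686
U = 1.2499

1.2499


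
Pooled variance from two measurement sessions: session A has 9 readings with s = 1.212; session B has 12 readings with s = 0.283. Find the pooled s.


s_p = sqrt(((n1-1)*s1^2 + (n2-1)*s2^2) / (n1+n2-2))
numerator = (9-1)*1.212^2 + (12-1)*0.283^2 = 11.751552 + 0.880979 = 12.632531
denominator = 9 + 12 - 2 = 19
s_p^2 = 12.632531 / 19 = 0.66487005
s_p = sqrt(0.66487005) = 0.8154

0.8154


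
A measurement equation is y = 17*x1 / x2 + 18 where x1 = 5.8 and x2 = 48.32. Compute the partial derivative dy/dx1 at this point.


y = 17*x1 / x2 + 18
dy/dx1 = 17/x2
Evaluate at x2 = 48.32: c1 = 17 / 48.32
c1 = 0.3518

0.3518


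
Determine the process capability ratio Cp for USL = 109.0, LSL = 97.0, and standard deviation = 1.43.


Cp = (USL - LSL) / (6 * sigma)
= (109.0 - 97.0) / (6 * 1.43)
= 12.0000 / 8.5800
= 1.3986

1.3986


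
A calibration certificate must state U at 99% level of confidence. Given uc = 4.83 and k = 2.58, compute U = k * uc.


U = k * uc
U = 2.58 * 4.83
U = 12.4614

12.4614


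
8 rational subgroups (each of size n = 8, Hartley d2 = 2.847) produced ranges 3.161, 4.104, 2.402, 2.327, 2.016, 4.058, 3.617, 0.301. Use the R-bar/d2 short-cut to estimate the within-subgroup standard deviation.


R_bar = (3.161 + 4.104 + 2.402 + 2.327 + 2.016 + 4.058 + 3.617 + 0.301) / 8
R_bar = 21.986 / 8 = 2.74825
sigma_hat = R_bar / d2 = 2.74825 / 2.847 = 0.9653

0.9653


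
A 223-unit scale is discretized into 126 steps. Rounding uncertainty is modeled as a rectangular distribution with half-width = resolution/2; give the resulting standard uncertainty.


resolution = range / divisions
resolution = 223 / 126 = 1.7698413
u_res = resolution / (2*sqrt(3))
u_res = 1.7698413 / 3.4641016
u_res = 0.5109

0.5109


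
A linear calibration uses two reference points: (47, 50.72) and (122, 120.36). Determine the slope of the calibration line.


slope = (y2 - y1) / (x2 - x1)
= (120.36 - 50.72) / (122 - 47)
= 69.6400 / 75
= 0.9285

0.9285


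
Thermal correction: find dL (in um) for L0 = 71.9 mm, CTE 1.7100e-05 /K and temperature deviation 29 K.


dL = L * alpha * dT
= 71.9 * 1.7100e-05 * 29
= 0.0356552 mm
dL_um = 0.0356552 * 1000 = 35.6552 um

35.6552


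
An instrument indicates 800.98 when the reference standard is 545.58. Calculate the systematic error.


Systematic error = measured - true
= 800.98 - 545.58
= 255.4000

255.4000


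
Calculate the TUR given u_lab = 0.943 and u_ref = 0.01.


TUR = u_lab / u_ref
= 0.943 / 0.01
= 94.3000

94.3000


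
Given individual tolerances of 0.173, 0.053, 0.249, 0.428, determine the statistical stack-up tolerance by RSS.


RSS = sqrt(0.173^2 + 0.053^2 + 0.249^2 + 0.428^2)
= sqrt(0.277923)
= 0.5272

0.5272


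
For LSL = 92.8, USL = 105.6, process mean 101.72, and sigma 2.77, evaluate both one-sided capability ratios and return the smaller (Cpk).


Cpu = (USL - mean) / (3*sigma) = (105.6 - 101.72) / (3*2.77) = 0.4669
Cpl = (mean - LSL) / (3*sigma) = (101.72 - 92.8) / (3*2.77) = 1.0734
Cpk = min(Cpu, Cpl) = 0.4669

0.4669


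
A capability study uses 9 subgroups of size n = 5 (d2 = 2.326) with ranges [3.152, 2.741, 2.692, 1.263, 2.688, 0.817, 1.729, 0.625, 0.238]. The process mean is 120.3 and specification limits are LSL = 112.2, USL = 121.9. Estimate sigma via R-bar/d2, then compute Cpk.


R_bar = (3.152 + 2.741 + 2.692 + 1.263 + 2.688 + 0.817 + 1.729 + 0.625 + 0.238) / 9 = 1.7716667
sigma = R_bar / d2 = 1.7716667 / 2.326 = 0.76167958
Cp = (USL - LSL)/(6*sigma) = (121.9 - 112.2)/(6*0.76167958) = 2.1225
Cpu = (121.9 - 120.3)/(3*0.76167958) = 0.7002
Cpl = (120.3 - 112.2)/(3*0.76167958) = 3.5448
Cpk = min(Cpu, Cpl) = 0.7002

0.7002


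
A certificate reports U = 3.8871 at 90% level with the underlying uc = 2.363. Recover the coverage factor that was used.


k = U / uc
k = 3.8871 / 2.363
k = 1.645

1.645


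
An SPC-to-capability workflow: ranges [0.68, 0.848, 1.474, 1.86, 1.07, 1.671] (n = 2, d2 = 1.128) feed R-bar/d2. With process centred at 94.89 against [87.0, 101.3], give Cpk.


R_bar = (0.68 + 0.848 + 1.474 + 1.86 + 1.07 + 1.671) / 6 = 1.2671667
sigma = R_bar / d2 = 1.2671667 / 1.128 = 1.1233747
Cp = (USL - LSL)/(6*sigma) = (101.3 - 87.0)/(6*1.1233747) = 2.1216
Cpu = (101.3 - 94.89)/(3*1.1233747) = 1.9020
Cpl = (94.89 - 87.0)/(3*1.1233747) = 2.3412
Cpk = min(Cpu, Cpl) = 1.9020

1.9020


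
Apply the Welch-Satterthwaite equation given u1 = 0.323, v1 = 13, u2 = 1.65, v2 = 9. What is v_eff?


uc = sqrt(u1^2 + u2^2) = sqrt(0.323^2 + 1.65^2) = 1.6813176
v_eff = uc^4 / (u1^4/v1 + u2^4/v2)
= 1.6813176^4 / (0.323^4/13 + 1.65^4/9)
= 7.9909615 / 0.82439352
v_eff = 9.6931

9.6931


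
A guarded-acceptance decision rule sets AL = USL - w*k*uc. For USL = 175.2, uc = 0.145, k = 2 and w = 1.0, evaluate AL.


U = k * uc = 2 * 0.145 = 0.29
guard band g = w * U = 1.0 * 0.29 = 0.29
AL = USL - g = 175.2 - 0.29
AL = 174.9100

174.9100


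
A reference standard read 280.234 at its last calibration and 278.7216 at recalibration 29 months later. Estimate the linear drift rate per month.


rate = (v2 - v1) / months
= (278.7216 - 280.234) / 29
= -1.5124 / 29
= -0.0522

-0.0522


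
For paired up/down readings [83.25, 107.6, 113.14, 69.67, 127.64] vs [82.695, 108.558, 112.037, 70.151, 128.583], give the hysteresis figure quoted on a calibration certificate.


|83.25 - 82.695| = 0.5550
|107.6 - 108.558| = 0.9580
|113.14 - 112.037| = 1.1030
|69.67 - 70.151| = 0.4810
|127.64 - 128.583| = 0.9430
hysteresis = max(diffs) = 1.1030

1.1030


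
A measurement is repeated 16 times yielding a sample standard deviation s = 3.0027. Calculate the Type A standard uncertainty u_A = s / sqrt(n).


u_A = s / sqrt(n)
u_A = 3.0027 / sqrt(16)
u_A = 3.0027 / 4
u_A = 0.7507

0.7507


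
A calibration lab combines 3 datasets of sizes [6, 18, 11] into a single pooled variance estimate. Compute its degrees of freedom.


nu = sum_i (n_i - 1)
nu = ((6 - 1) + (18 - 1) + (11 - 1))
nu = 5 + 17 + 10
nu = 32

32


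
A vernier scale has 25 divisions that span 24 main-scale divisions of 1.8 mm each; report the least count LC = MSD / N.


LC = MSD / n_div
= 1.8 / 25
= 0.0720

0.0720


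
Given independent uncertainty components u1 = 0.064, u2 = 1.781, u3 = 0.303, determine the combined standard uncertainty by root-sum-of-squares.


uc = sqrt(0.064^2 + 1.781^2 + 0.303^2)
uc = sqrt(3.267866)
uc = 1.8077

1.8077


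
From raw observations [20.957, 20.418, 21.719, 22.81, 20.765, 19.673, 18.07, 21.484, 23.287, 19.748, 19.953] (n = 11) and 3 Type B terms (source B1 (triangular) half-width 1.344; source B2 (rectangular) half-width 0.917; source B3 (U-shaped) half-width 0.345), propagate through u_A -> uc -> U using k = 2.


mean = (20.957 + 20.418 + 21.719 + 22.81 + 20.765 + 19.673 + 18.07 + 21.484 + 23.287 + 19.748 + 19.953) / 11 = 20.80763636
s = sqrt(sum((x - mean)^2)/(n-1)) = 1.491844
u_A = s / sqrt(n) = 1.491844 / sqrt(11) = 0.44980789
u_B1 = 1.344 / sqrt(6) = 0.5486857
u_B2 = 0.917 / sqrt(3) = 0.5294302
u_B3 = 0.345 / sqrt(2) = 0.24395184
uc = sqrt(0.44980789^2 + 0.5486857^2 + 0.5294302^2 + 0.24395184^2) = 0.91825485
U = k * uc = 2 * 0.91825485
U = 1.8365

1.8365


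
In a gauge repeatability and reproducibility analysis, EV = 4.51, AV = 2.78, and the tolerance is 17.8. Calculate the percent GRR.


GRR = sqrt(EV^2 + AV^2) = sqrt(4.51^2 + 2.78^2) = 5.2979713
%GRR = GRR / tol * 100 = 5.2979713 / 17.8 * 100
%GRR = 29.7639

29.7639


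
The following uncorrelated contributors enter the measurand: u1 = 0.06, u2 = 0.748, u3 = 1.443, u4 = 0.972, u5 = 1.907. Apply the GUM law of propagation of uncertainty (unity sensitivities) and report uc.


uc = sqrt(0.06^2 + 0.748^2 + 1.443^2 + 0.972^2 + 1.907^2)
uc = sqrt(7.226786)
uc = 2.6883

2.6883


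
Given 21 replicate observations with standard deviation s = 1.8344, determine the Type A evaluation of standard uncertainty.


u_A = s / sqrt(n)
u_A = 1.8344 / sqrt(21)
u_A = 1.8344 / 4.5825757
u_A = 0.4003

0.4003


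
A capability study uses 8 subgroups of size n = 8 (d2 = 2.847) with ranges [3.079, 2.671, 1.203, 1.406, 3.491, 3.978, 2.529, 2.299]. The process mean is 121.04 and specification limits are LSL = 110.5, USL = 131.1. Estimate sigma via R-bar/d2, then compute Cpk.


R_bar = (3.079 + 2.671 + 1.203 + 1.406 + 3.491 + 3.978 + 2.529 + 2.299) / 8 = 2.582
sigma = R_bar / d2 = 2.582 / 2.847 = 0.90691956
Cp = (USL - LSL)/(6*sigma) = (131.1 - 110.5)/(6*0.90691956) = 3.7857
Cpu = (131.1 - 121.04)/(3*0.90691956) = 3.6975
Cpl = (121.04 - 110.5)/(3*0.90691956) = 3.8739
Cpk = min(Cpu, Cpl) = 3.6975

3.6975


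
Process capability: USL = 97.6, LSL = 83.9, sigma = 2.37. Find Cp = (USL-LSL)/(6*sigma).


Cp = (USL - LSL) / (6 * sigma)
= (97.6 - 83.9) / (6 * 2.37)
= 13.7000 / 14.2200
= 0.9634

0.9634


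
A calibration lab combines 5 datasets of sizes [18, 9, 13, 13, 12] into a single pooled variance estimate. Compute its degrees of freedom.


nu = sum_i (n_i - 1)
nu = ((18 - 1) + (9 - 1) + (13 - 1) + (13 - 1) + (12 - 1))
nu = 17 + 8 + 12 + 12 + 11
nu = 60

60


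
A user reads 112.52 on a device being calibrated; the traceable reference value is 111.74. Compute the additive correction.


Correction = standard - reading
= 111.74 - 112.52
= -0.7800

-0.7800


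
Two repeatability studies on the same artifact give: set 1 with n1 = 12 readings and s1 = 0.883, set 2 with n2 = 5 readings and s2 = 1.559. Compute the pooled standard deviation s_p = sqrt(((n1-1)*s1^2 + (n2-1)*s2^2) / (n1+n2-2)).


s_p = sqrt(((n1-1)*s1^2 + (n2-1)*s2^2) / (n1+n2-2))
numerator = (12-1)*0.883^2 + (5-1)*1.559^2 = 8.576579 + 9.721924 = 18.298503
denominator = 12 + 5 - 2 = 15
s_p^2 = 18.298503 / 15 = 1.2199002
s_p = sqrt(1.2199002) = 1.1045

1.1045


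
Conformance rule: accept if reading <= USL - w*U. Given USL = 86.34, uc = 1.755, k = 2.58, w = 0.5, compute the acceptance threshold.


U = k * uc = 2.58 * 1.755 = 4.5279
guard band g = w * U = 0.5 * 4.5279 = 2.26395
AL = USL - g = 86.34 - 2.26395
AL = 84.0761

84.0761


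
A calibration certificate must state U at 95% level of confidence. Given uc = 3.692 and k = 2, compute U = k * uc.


U = k * uc
U = 2 * 3.692
U = 7.3840

7.3840


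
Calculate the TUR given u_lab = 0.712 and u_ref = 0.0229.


TUR = u_lab / u_ref
= 0.712 / 0.0229
= 31.0917

31.0917


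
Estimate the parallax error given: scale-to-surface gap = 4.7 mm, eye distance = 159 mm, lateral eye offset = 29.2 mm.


error = h * offset / d
= 4.7 * 29.2 / 159
= 0.8631

0.8631


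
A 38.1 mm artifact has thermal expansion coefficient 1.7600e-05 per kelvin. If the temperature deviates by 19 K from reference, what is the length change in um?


dL = L * alpha * dT
= 38.1 * 1.7600e-05 * 19
= 0.0127406 mm
dL_um = 0.0127406 * 1000 = 12.7406 um

12.7406


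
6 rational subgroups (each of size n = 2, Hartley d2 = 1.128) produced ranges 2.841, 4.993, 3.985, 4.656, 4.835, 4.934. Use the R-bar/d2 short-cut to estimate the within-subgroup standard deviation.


R_bar = (2.841 + 4.993 + 3.985 + 4.656 + 4.835 + 4.934) / 6
R_bar = 26.244 / 6 = 4.374
sigma_hat = R_bar / d2 = 4.374 / 1.128 = 3.8777

3.8777


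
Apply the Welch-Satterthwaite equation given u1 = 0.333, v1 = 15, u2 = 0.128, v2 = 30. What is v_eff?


uc = sqrt(u1^2 + u2^2) = sqrt(0.333^2 + 0.128^2) = 0.35675342
v_eff = uc^4 / (u1^4/v1 + u2^4/v2)
= 0.35675342^4 / (0.333^4/15 + 0.128^4/30)
= 0.016198417 / 0.00082870587
v_eff = 19.5466

19.5466


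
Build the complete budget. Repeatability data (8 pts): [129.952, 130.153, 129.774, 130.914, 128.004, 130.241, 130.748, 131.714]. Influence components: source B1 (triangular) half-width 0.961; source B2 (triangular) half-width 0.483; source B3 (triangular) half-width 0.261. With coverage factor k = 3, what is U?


mean = (129.952 + 130.153 + 129.774 + 130.914 + 128.004 + 130.241 + 130.748 + 131.714) / 8 = 130.1875
s = sqrt(sum((x - mean)^2)/(n-1)) = 1.0803658
u_A = s / sqrt(n) = 1.0803658 / sqrt(8) = 0.38196699
u_B1 = 0.961 / sqrt(6) = 0.39232661
u_B2 = 0.483 / sqrt(6) = 0.19718392
u_B3 = 0.261 / sqrt(6) = 0.1065528
uc = sqrt(0.38196699^2 + 0.39232661^2 + 0.19718392^2 + 0.1065528^2) = 0.59165357
U = k * uc = 3 * 0.59165357
U = 1.7750

1.7750


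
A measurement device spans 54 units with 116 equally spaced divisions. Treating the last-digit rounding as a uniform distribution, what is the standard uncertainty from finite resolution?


resolution = range / divisions
resolution = 54 / 116 = 0.46551724
u_res = resolution / (2*sqrt(3))
u_res = 0.46551724 / 3.4641016
u_res = 0.1344

0.1344


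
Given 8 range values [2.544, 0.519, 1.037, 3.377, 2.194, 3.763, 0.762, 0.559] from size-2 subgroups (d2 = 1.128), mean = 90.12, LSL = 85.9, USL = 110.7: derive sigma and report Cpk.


R_bar = (2.544 + 0.519 + 1.037 + 3.377 + 2.194 + 3.763 + 0.762 + 0.559) / 8 = 1.844375
sigma = R_bar / d2 = 1.844375 / 1.128 = 1.6350842
Cp = (USL - LSL)/(6*sigma) = (110.7 - 85.9)/(6*1.6350842) = 2.5279
Cpu = (110.7 - 90.12)/(3*1.6350842) = 4.1955
Cpl = (90.12 - 85.9)/(3*1.6350842) = 0.8603
Cpk = min(Cpu, Cpl) = 0.8603

0.8603


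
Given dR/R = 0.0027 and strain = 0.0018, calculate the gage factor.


GF = (dR/R) / epsilon
= 0.0027 / 0.0018
= 1.5000

1.5000


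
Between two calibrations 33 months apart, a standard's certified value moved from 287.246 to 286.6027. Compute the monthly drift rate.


rate = (v2 - v1) / months
= (286.6027 - 287.246) / 33
= -0.6433 / 33
= -0.0195

-0.0195


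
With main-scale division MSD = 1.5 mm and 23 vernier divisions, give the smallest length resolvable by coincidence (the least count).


LC = MSD / n_div
= 1.5 / 23
= 0.0652

0.0652


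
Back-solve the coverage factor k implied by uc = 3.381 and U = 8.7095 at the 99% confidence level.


k = U / uc
k = 8.7095 / 3.381
k = 2.576

2.576


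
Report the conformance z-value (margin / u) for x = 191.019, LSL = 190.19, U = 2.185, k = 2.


u = U / k = 2.185 / 2 = 1.0925
margin = |LSL - x| = |190.19 - 191.019| = 0.829
z = margin / u = 0.829 / 1.0925
z = 0.7588

0.7588


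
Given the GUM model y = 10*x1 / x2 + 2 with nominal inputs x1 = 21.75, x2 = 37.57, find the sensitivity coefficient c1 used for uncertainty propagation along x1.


y = 10*x1 / x2 + 2
dy/dx1 = 10/x2
Evaluate at x2 = 37.57: c1 = 10 / 37.57
c1 = 0.2662

0.2662


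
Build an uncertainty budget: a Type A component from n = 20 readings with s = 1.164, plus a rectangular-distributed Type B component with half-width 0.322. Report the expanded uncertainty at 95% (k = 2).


u_A = s / sqrt(n) = 1.164 / sqrt(20) = 0.26027831
u_B = half_width / sqrt(3) = 0.322 / sqrt(3) = 0.18590679
uc = sqrt(u_A^2 + u_B^2) = sqrt(0.26027831^2 + 0.18590679^2) = 0.3198533
U = k * uc = 2 * 0.3198533
U = 0.6397

0.6397


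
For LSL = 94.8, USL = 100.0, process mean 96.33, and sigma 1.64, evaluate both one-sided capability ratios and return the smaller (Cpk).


Cpu = (USL - mean) / (3*sigma) = (100.0 - 96.33) / (3*1.64) = 0.7459
Cpl = (mean - LSL) / (3*sigma) = (96.33 - 94.8) / (3*1.64) = 0.3110
Cpk = min(Cpu, Cpl) = 0.3110

0.3110


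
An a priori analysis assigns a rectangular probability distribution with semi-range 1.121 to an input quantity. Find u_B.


u_B = half_width / sqrt(3)
u_B = 1.121 / 1.7320508
u_B = 0.6472

0.6472


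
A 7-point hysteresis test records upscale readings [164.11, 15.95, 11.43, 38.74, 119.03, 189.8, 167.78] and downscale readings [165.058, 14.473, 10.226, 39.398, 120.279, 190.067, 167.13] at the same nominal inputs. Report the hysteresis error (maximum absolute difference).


|164.11 - 165.058| = 0.9480
|15.95 - 14.473| = 1.4770
|11.43 - 10.226| = 1.2040
|38.74 - 39.398| = 0.6580
|119.03 - 120.279| = 1.2490
|189.8 - 190.067| = 0.2670
|167.78 - 167.13| = 0.6500
hysteresis = max(diffs) = 1.4770

1.4770


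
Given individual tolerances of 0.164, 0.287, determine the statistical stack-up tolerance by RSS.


RSS = sqrt(0.164^2 + 0.287^2)
= sqrt(0.109265)
= 0.3306

0.3306


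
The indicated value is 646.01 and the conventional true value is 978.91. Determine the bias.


Systematic error = measured - true
= 646.01 - 978.91
= -332.9000

-332.9000


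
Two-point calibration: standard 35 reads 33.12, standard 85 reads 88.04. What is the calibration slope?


slope = (y2 - y1) / (x2 - x1)
= (88.04 - 33.12) / (85 - 35)
= 54.9200 / 50
= 1.0984

1.0984


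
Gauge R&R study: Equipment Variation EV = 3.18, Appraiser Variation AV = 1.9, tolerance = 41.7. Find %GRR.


GRR = sqrt(EV^2 + AV^2) = sqrt(3.18^2 + 1.9^2) = 3.7043758
%GRR = GRR / tol * 100 = 3.7043758 / 41.7 * 100
%GRR = 8.8834

8.8834


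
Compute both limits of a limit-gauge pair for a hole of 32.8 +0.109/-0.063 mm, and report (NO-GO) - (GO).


GO = nominal - lower_tol (smallest hole = maximum material condition)
GO = 32.8 - 0.063 = 32.737
NO-GO = nominal + upper_tol (largest hole = least material condition)
NO-GO = 32.8 + 0.109 = 32.909
spread = NO-GO - GO = 32.909 - 32.737 = 0.1720

0.1720


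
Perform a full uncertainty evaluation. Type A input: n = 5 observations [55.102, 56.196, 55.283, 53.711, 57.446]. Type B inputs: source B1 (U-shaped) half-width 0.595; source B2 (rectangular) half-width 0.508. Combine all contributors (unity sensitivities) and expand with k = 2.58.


mean = (55.102 + 56.196 + 55.283 + 53.711 + 57.446) / 5 = 55.5476
s = sqrt(sum((x - mean)^2)/(n-1)) = 1.3843787
u_A = s / sqrt(n) = 1.3843787 / sqrt(5) = 0.61911298
u_B1 = 0.595 / sqrt(2) = 0.42072853
u_B2 = 0.508 / sqrt(3) = 0.29329394
uc = sqrt(0.61911298^2 + 0.42072853^2 + 0.29329394^2) = 0.80394945
U = k * uc = 2.58 * 0.80394945
U = 2.0742

2.0742


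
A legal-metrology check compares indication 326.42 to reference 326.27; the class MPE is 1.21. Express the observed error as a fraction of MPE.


e = indication - reference = 326.42 - 326.27 = 0.1500
|e| = 0.1500
ratio = |e| / MPE = 0.1500 / 1.21
ratio = 0.1240

0.1240


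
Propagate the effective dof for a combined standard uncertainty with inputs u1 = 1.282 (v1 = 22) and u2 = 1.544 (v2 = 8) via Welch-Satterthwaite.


uc = sqrt(u1^2 + u2^2) = sqrt(1.282^2 + 1.544^2) = 2.0068533
v_eff = uc^4 / (u1^4/v1 + u2^4/v2)
= 2.0068533^4 / (1.282^4/22 + 1.544^4/8)
= 16.220435 / 0.83317436
v_eff = 19.4682

19.4682


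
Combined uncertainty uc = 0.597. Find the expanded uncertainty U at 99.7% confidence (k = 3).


U = k * uc
U = 3 * 0.597
U = 1.7910

1.7910


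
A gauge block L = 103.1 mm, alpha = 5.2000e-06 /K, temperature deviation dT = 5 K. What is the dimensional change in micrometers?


dL = L * alpha * dT
= 103.1 * 5.2000e-06 * 5
= 0.0026806 mm
dL_um = 0.0026806 * 1000 = 2.6806 um

2.6806


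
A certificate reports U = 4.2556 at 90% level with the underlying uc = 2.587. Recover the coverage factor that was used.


k = U / uc
k = 4.2556 / 2.587
k = 1.645

1.645


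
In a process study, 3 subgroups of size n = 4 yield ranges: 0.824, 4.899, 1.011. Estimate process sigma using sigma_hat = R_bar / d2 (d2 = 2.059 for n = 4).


R_bar = (0.824 + 4.899 + 1.011) / 3
R_bar = 6.734 / 3 = 2.2446667
sigma_hat = R_bar / d2 = 2.2446667 / 2.059 = 1.0902

1.0902


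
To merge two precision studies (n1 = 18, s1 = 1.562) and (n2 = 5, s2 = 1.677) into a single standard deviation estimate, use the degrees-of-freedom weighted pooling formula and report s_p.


s_p = sqrt(((n1-1)*s1^2 + (n2-1)*s2^2) / (n1+n2-2))
numerator = (18-1)*1.562^2 + (5-1)*1.677^2 = 41.477348 + 11.249316 = 52.726664
denominator = 18 + 5 - 2 = 21
s_p^2 = 52.726664 / 21 = 2.5107935
s_p = sqrt(2.5107935) = 1.5845

1.5845


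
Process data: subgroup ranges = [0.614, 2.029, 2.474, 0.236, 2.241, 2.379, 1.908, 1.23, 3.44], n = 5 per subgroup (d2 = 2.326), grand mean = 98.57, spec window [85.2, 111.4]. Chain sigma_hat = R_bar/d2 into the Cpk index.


R_bar = (0.614 + 2.029 + 2.474 + 0.236 + 2.241 + 2.379 + 1.908 + 1.23 + 3.44) / 9 = 1.839
sigma = R_bar / d2 = 1.839 / 2.326 = 0.79062769
Cp = (USL - LSL)/(6*sigma) = (111.4 - 85.2)/(6*0.79062769) = 5.5230
Cpu = (111.4 - 98.57)/(3*0.79062769) = 5.4092
Cpl = (98.57 - 85.2)/(3*0.79062769) = 5.6369
Cpk = min(Cpu, Cpl) = 5.4092

5.4092


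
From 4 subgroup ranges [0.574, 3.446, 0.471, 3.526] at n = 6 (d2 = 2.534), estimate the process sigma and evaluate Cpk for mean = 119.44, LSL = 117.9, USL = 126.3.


R_bar = (0.574 + 3.446 + 0.471 + 3.526) / 4 = 2.00425
sigma = R_bar / d2 = 2.00425 / 2.534 = 0.79094317
Cp = (USL - LSL)/(6*sigma) = (126.3 - 117.9)/(6*0.79094317) = 1.7700
Cpu = (126.3 - 119.44)/(3*0.79094317) = 2.8911
Cpl = (119.44 - 117.9)/(3*0.79094317) = 0.6490
Cpk = min(Cpu, Cpl) = 0.6490

0.6490


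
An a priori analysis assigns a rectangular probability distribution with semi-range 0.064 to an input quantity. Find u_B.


u_B = half_width / sqrt(3)
u_B = 0.064 / 1.7320508
u_B = 0.0370

0.0370


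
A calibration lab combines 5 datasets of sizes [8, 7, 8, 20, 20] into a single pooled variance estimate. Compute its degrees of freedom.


nu = sum_i (n_i - 1)
nu = ((8 - 1) + (7 - 1) + (8 - 1) + (20 - 1) + (20 - 1))
nu = 7 + 6 + 7 + 19 + 19
nu = 58

58


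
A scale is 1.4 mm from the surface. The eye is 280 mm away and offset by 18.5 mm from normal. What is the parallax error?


error = h * offset / d
= 1.4 * 18.5 / 280
= 0.0925

0.0925


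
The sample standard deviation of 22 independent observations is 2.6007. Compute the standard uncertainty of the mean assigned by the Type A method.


u_A = s / sqrt(n)
u_A = 2.6007 / sqrt(22)
u_A = 2.6007 / 4.6904158
u_A = 0.5545

0.5545


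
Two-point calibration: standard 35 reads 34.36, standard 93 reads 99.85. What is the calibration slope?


slope = (y2 - y1) / (x2 - x1)
= (99.85 - 34.36) / (93 - 35)
= 65.4900 / 58
= 1.1291

1.1291


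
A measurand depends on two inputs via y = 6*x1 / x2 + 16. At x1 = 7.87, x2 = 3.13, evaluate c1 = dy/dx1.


y = 6*x1 / x2 + 16
dy/dx1 = 6/x2
Evaluate at x2 = 3.13: c1 = 6 / 3.13
c1 = 1.9169

1.9169


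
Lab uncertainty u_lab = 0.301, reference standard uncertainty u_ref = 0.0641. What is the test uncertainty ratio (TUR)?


TUR = u_lab / u_ref
= 0.301 / 0.0641
= 4.6958

4.6958


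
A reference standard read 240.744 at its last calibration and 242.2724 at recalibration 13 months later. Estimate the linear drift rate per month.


rate = (v2 - v1) / months
= (242.2724 - 240.744) / 13
= 1.5284 / 13
= 0.1176

0.1176


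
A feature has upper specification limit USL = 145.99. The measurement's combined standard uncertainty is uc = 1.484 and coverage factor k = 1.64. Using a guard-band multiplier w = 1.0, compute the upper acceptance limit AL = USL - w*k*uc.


U = k * uc = 1.64 * 1.484 = 2.43376
guard band g = w * U = 1.0 * 2.43376 = 2.43376
AL = USL - g = 145.99 - 2.43376
AL = 143.5562

143.5562


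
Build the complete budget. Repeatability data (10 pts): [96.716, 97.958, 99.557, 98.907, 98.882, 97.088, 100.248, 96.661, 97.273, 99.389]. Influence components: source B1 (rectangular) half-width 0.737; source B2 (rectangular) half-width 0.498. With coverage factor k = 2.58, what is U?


mean = (96.716 + 97.958 + 99.557 + 98.907 + 98.882 + 97.088 + 100.248 + 96.661 + 97.273 + 99.389) / 10 = 98.2679
s = sqrt(sum((x - mean)^2)/(n-1)) = 1.2950142
u_A = s / sqrt(n) = 1.2950142 / sqrt(10) = 0.40951945
u_B1 = 0.737 / sqrt(3) = 0.42550715
u_B2 = 0.498 / sqrt(3) = 0.28752043
uc = sqrt(0.40951945^2 + 0.42550715^2 + 0.28752043^2) = 0.6568337
U = k * uc = 2.58 * 0.6568337
U = 1.6946

1.6946


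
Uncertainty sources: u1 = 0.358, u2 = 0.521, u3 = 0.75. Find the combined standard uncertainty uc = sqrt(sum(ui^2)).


uc = sqrt(0.358^2 + 0.521^2 + 0.75^2)
uc = sqrt(0.962105)
uc = 0.9809

0.9809


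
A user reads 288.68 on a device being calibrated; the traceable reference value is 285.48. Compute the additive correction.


Correction = standard - reading
= 285.48 - 288.68
= -3.2000

-3.2000


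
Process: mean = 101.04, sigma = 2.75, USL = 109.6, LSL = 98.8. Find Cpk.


Cpu = (USL - mean) / (3*sigma) = (109.6 - 101.04) / (3*2.75) = 1.0376
Cpl = (mean - LSL) / (3*sigma) = (101.04 - 98.8) / (3*2.75) = 0.2715
Cpk = min(Cpu, Cpl) = 0.2715

0.2715


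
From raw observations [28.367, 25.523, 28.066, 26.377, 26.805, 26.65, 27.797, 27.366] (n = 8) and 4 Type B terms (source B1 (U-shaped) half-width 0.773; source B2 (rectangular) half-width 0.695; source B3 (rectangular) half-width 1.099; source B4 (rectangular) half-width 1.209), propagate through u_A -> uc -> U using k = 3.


mean = (28.367 + 25.523 + 28.066 + 26.377 + 26.805 + 26.65 + 27.797 + 27.366) / 8 = 27.118875
s = sqrt(sum((x - mean)^2)/(n-1)) = 0.95553597
u_A = s / sqrt(n) = 0.95553597 / sqrt(8) = 0.33783298
u_B1 = 0.773 / sqrt(2) = 0.54659354
u_B2 = 0.695 / sqrt(3) = 0.40125844
u_B3 = 1.099 / sqrt(3) = 0.63450795
u_B4 = 1.209 / sqrt(3) = 0.69801648
uc = sqrt(0.33783298^2 + 0.54659354^2 + 0.40125844^2 + 0.63450795^2 + 0.69801648^2) = 1.2098476
U = k * uc = 3 * 1.2098476
U = 3.6295

3.6295


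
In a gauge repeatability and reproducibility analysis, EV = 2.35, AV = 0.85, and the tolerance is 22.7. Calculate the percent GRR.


GRR = sqrt(EV^2 + AV^2) = sqrt(2.35^2 + 0.85^2) = 2.4989998
%GRR = GRR / tol * 100 = 2.4989998 / 22.7 * 100
%GRR = 11.0088

11.0088


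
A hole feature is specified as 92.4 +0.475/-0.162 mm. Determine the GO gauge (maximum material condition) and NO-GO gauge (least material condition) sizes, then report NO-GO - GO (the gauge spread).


GO = nominal - lower_tol (smallest hole = maximum material condition)
GO = 92.4 - 0.162 = 92.238
NO-GO = nominal + upper_tol (largest hole = least material condition)
NO-GO = 92.4 + 0.475 = 92.875
spread = NO-GO - GO = 92.875 - 92.238 = 0.6370

0.6370


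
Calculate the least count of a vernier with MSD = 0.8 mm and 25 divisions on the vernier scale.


LC = MSD / n_div
= 0.8 / 25
= 0.0320

0.0320


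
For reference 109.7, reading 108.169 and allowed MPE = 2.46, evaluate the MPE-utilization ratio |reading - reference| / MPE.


e = indication - reference = 108.169 - 109.7 = -1.5310
|e| = 1.5310
ratio = |e| / MPE = 1.5310 / 2.46
ratio = 0.6224

0.6224


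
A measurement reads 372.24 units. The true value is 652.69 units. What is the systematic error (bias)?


Systematic error = measured - true
= 372.24 - 652.69
= -280.4500

-280.4500


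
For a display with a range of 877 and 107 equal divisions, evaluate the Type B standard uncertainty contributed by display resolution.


resolution = range / divisions
resolution = 877 / 107 = 8.1962617
u_res = resolution / (2*sqrt(3))
u_res = 8.1962617 / 3.4641016
u_res = 2.3661

2.3661


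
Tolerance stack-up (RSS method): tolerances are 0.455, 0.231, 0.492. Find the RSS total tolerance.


RSS = sqrt(0.455^2 + 0.231^2 + 0.492^2)
= sqrt(0.50245)
= 0.7088

0.7088


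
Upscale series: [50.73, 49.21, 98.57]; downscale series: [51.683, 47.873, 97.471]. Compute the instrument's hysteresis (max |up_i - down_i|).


|50.73 - 51.683| = 0.9530
|49.21 - 47.873| = 1.3370
|98.57 - 97.471| = 1.0990
hysteresis = max(diffs) = 1.3370

1.3370


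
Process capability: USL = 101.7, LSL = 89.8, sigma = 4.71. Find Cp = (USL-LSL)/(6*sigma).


Cp = (USL - LSL) / (6 * sigma)
= (101.7 - 89.8) / (6 * 4.71)
= 11.9000 / 28.2600
= 0.4211

0.4211


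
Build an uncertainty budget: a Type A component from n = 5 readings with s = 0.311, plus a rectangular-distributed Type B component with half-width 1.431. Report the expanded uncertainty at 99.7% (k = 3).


u_A = s / sqrt(n) = 0.311 / sqrt(5) = 0.13908343
u_B = half_width / sqrt(3) = 1.431 / sqrt(3) = 0.82618824
uc = sqrt(u_A^2 + u_B^2) = sqrt(0.13908343^2 + 0.82618824^2) = 0.83781335
U = k * uc = 3 * 0.83781335
U = 2.5134

2.5134


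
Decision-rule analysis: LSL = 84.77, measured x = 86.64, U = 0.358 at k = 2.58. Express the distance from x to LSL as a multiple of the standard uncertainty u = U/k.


u = U / k = 0.358 / 2.58 = 0.13875969
margin = |LSL - x| = |84.77 - 86.64| = 1.87
z = margin / u = 1.87 / 0.13875969
z = 13.4765

13.4765


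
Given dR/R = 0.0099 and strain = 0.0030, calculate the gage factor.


GF = (dR/R) / epsilon
= 0.0099 / 0.0030
= 3.3000

3.3000


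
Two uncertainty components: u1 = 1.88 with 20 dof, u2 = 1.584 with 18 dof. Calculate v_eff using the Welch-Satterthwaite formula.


uc = sqrt(u1^2 + u2^2) = sqrt(1.88^2 + 1.584^2) = 2.4583442
v_eff = uc^4 / (u1^4/v1 + u2^4/v2)
= 2.4583442^4 / (1.88^4/20 + 1.584^4/18)
= 36.523363 / 0.9743415
v_eff = 37.4852

37.4852


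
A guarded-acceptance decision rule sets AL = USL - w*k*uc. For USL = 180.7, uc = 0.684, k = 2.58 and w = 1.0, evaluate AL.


U = k * uc = 2.58 * 0.684 = 1.76472
guard band g = w * U = 1.0 * 1.76472 = 1.76472
AL = USL - g = 180.7 - 1.76472
AL = 178.9353

178.9353


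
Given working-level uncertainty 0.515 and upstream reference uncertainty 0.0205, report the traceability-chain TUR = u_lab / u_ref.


TUR = u_lab / u_ref
= 0.515 / 0.0205
= 25.1220

25.1220


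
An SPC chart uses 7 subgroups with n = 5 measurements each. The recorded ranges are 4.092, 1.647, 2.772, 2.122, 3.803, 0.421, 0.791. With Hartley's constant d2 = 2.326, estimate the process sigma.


R_bar = (4.092 + 1.647 + 2.772 + 2.122 + 3.803 + 0.421 + 0.791) / 7
R_bar = 15.648 / 7 = 2.2354286
sigma_hat = R_bar / d2 = 2.2354286 / 2.326 = 0.9611

0.9611


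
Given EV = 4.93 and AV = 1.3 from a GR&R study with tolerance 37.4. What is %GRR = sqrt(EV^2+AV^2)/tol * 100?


GRR = sqrt(EV^2 + AV^2) = sqrt(4.93^2 + 1.3^2) = 5.0985194
%GRR = GRR / tol * 100 = 5.0985194 / 37.4 * 100
%GRR = 13.6324

13.6324


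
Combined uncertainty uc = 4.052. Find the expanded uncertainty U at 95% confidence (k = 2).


U = k * uc
U = 2 * 4.052
U = 8.1040

8.1040


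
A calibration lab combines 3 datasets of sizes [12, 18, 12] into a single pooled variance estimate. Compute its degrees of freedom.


nu = sum_i (n_i - 1)
nu = ((12 - 1) + (18 - 1) + (12 - 1))
nu = 11 + 17 + 11
nu = 39

39


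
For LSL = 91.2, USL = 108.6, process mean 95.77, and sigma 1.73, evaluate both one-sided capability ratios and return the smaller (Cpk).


Cpu = (USL - mean) / (3*sigma) = (108.6 - 95.77) / (3*1.73) = 2.4721
Cpl = (mean - LSL) / (3*sigma) = (95.77 - 91.2) / (3*1.73) = 0.8805
Cpk = min(Cpu, Cpl) = 0.8805

0.8805


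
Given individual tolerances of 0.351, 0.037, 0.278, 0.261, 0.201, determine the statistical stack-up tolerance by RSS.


RSS = sqrt(0.351^2 + 0.037^2 + 0.278^2 + 0.261^2 + 0.201^2)
= sqrt(0.310376)
= 0.5571

0.5571


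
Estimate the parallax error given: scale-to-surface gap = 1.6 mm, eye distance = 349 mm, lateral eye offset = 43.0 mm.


error = h * offset / d
= 1.6 * 43.0 / 349
= 0.1971

0.1971


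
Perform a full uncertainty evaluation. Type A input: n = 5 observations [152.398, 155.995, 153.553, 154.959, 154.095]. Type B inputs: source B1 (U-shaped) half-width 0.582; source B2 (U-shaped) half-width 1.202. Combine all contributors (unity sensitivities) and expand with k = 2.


mean = (152.398 + 155.995 + 153.553 + 154.959 + 154.095) / 5 = 154.2
s = sqrt(sum((x - mean)^2)/(n-1)) = 1.3670172
u_A = s / sqrt(n) = 1.3670172 / sqrt(5) = 0.61134868
u_B1 = 0.582 / sqrt(2) = 0.41153615
u_B2 = 1.202 / sqrt(2) = 0.84994235
uc = sqrt(0.61134868^2 + 0.41153615^2 + 0.84994235^2) = 1.1249494
U = k * uc = 2 * 1.1249494
U = 2.2499

2.2499


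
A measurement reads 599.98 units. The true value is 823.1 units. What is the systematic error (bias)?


Systematic error = measured - true
= 599.98 - 823.1
= -223.1200

-223.1200


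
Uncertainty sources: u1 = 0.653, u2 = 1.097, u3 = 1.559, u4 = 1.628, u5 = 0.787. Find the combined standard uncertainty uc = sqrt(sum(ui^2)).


uc = sqrt(0.653^2 + 1.097^2 + 1.559^2 + 1.628^2 + 0.787^2)
uc = sqrt(7.330052)
uc = 2.7074

2.7074


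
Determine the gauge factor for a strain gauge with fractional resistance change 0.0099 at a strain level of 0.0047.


GF = (dR/R) / epsilon
= 0.0099 / 0.0047
= 2.1064

2.1064


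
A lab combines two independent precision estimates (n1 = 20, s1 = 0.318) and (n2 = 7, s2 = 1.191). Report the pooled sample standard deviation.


s_p = sqrt(((n1-1)*s1^2 + (n2-1)*s2^2) / (n1+n2-2))
numerator = (20-1)*0.318^2 + (7-1)*1.191^2 = 1.921356 + 8.510886 = 10.432242
denominator = 20 + 7 - 2 = 25
s_p^2 = 10.432242 / 25 = 0.41728968
s_p = sqrt(0.41728968) = 0.6460

0.6460


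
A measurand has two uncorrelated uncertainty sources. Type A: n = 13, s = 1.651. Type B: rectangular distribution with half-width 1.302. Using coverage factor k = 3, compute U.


u_A = s / sqrt(n) = 1.651 / sqrt(13) = 0.45790501
u_B = half_width / sqrt(3) = 1.302 / sqrt(3) = 0.75171005
uc = sqrt(u_A^2 + u_B^2) = sqrt(0.45790501^2 + 0.75171005^2) = 0.880196
U = k * uc = 3 * 0.880196
U = 2.6406

2.6406


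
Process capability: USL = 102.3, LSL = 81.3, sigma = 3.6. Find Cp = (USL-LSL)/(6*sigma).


Cp = (USL - LSL) / (6 * sigma)
= (102.3 - 81.3) / (6 * 3.6)
= 21.0000 / 21.6000
= 0.9722

0.9722


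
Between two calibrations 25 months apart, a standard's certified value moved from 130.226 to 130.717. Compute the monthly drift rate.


rate = (v2 - v1) / months
= (130.717 - 130.226) / 25
= 0.4910 / 25
= 0.0196

0.0196


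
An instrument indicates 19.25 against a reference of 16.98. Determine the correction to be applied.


Correction = standard - reading
= 16.98 - 19.25
= -2.2700

-2.2700


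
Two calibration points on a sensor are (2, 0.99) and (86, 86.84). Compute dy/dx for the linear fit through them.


slope = (y2 - y1) / (x2 - x1)
= (86.84 - 0.99) / (86 - 2)
= 85.8500 / 84
= 1.0220

1.0220


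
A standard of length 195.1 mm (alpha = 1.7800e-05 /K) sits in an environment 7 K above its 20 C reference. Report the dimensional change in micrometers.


dL = L * alpha * dT
= 195.1 * 1.7800e-05 * 7
= 0.0243095 mm
dL_um = 0.0243095 * 1000 = 24.3095 um

24.3095


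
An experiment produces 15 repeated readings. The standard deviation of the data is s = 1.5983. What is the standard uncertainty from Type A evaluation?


u_A = s / sqrt(n)
u_A = 1.5983 / sqrt(15)
u_A = 1.5983 / 3.8729833
u_A = 0.4127

0.4127


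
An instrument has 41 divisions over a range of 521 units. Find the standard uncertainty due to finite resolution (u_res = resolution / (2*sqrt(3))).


resolution = range / divisions
resolution = 521 / 41 = 12.707317
u_res = resolution / (2*sqrt(3))
u_res = 12.707317 / 3.4641016
u_res = 3.6683

3.6683


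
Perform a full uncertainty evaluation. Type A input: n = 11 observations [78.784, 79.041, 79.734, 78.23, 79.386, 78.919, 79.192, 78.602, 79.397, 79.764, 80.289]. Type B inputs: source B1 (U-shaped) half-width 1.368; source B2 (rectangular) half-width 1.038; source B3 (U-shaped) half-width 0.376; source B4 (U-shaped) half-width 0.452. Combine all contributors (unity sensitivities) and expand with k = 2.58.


mean = (78.784 + 79.041 + 79.734 + 78.23 + 79.386 + 78.919 + 79.192 + 78.602 + 79.397 + 79.764 + 80.289) / 11 = 79.21254545
s = sqrt(sum((x - mean)^2)/(n-1)) = 0.58623483
u_A = s / sqrt(n) = 0.58623483 / sqrt(11) = 0.17675645
u_B1 = 1.368 / sqrt(2) = 0.96732208
u_B2 = 1.038 / sqrt(3) = 0.59928958
u_B3 = 0.376 / sqrt(2) = 0.26587215
u_B4 = 0.452 / sqrt(2) = 0.31961227
uc = sqrt(0.17675645^2 + 0.96732208^2 + 0.59928958^2 + 0.26587215^2 + 0.31961227^2) = 1.2243132
U = k * uc = 2.58 * 1.2243132
U = 3.1587

3.1587


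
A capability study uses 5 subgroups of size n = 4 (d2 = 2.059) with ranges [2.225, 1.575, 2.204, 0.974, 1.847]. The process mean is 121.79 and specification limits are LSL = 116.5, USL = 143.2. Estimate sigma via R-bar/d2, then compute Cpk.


R_bar = (2.225 + 1.575 + 2.204 + 0.974 + 1.847) / 5 = 1.765
sigma = R_bar / d2 = 1.765 / 2.059 = 0.85721224
Cp = (USL - LSL)/(6*sigma) = (143.2 - 116.5)/(6*0.85721224) = 5.1912
Cpu = (143.2 - 121.79)/(3*0.85721224) = 8.3254
Cpl = (121.79 - 116.5)/(3*0.85721224) = 2.0571
Cpk = min(Cpu, Cpl) = 2.0571

2.0571


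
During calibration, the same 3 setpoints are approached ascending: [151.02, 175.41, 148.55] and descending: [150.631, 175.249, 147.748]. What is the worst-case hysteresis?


|151.02 - 150.631| = 0.3890
|175.41 - 175.249| = 0.1610
|148.55 - 147.748| = 0.8020
hysteresis = max(diffs) = 0.8020

0.8020


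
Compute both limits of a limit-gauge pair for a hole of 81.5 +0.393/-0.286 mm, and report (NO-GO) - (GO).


GO = nominal - lower_tol (smallest hole = maximum material condition)
GO = 81.5 - 0.286 = 81.214
NO-GO = nominal + upper_tol (largest hole = least material condition)
NO-GO = 81.5 + 0.393 = 81.893
spread = NO-GO - GO = 81.893 - 81.214 = 0.6790

0.6790


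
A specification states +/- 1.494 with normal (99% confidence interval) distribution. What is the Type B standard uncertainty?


u_B = half_width / 2.576
u_B = 1.494 / 2.576
u_B = 0.5800

0.5800


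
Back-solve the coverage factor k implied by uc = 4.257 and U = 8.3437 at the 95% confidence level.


k = U / uc
k = 8.3437 / 4.257
k = 1.96

1.96


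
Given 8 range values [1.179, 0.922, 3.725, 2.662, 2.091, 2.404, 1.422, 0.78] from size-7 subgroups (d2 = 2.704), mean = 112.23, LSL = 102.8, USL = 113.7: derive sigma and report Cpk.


R_bar = (1.179 + 0.922 + 3.725 + 2.662 + 2.091 + 2.404 + 1.422 + 0.78) / 8 = 1.898125
sigma = R_bar / d2 = 1.898125 / 2.704 = 0.7019693
Cp = (USL - LSL)/(6*sigma) = (113.7 - 102.8)/(6*0.7019693) = 2.5880
Cpu = (113.7 - 112.23)/(3*0.7019693) = 0.6980
Cpl = (112.23 - 102.8)/(3*0.7019693) = 4.4779
Cpk = min(Cpu, Cpl) = 0.6980

0.6980


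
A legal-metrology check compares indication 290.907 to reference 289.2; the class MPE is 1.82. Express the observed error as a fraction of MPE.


e = indication - reference = 290.907 - 289.2 = 1.7070
|e| = 1.7070
ratio = |e| / MPE = 1.7070 / 1.82
ratio = 0.9379

0.9379


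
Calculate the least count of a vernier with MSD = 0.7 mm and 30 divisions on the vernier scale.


LC = MSD / n_div
= 0.7 / 30
= 0.0233

0.0233


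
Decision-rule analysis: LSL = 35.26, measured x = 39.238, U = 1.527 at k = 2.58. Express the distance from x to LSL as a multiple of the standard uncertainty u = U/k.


u = U / k = 1.527 / 2.58 = 0.59186047
margin = |LSL - x| = |35.26 - 39.238| = 3.978
z = margin / u = 3.978 / 0.59186047
z = 6.7212

6.7212


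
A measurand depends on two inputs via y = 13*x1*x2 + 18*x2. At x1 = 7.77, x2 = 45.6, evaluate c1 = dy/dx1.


y = 13*x1*x2 + 18*x2
dy/dx1 = 13*x2
Evaluate at x2 = 45.6: c1 = 13 * 45.6
c1 = 592.8000

592.8000


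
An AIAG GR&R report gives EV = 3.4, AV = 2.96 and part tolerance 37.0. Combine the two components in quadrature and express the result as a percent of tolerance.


GRR = sqrt(EV^2 + AV^2) = sqrt(3.4^2 + 2.96^2) = 4.5079485
%GRR = GRR / tol * 100 = 4.5079485 / 37.0 * 100
%GRR = 12.1836

12.1836


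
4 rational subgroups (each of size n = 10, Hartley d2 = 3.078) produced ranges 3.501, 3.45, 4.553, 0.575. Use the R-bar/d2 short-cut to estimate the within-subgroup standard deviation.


R_bar = (3.501 + 3.45 + 4.553 + 0.575) / 4
R_bar = 12.079 / 4 = 3.01975
sigma_hat = R_bar / d2 = 3.01975 / 3.078 = 0.9811

0.9811


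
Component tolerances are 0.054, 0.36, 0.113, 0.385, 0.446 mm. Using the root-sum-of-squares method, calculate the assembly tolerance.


RSS = sqrt(0.054^2 + 0.36^2 + 0.113^2 + 0.385^2 + 0.446^2)
= sqrt(0.492426)
= 0.7017

0.7017
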